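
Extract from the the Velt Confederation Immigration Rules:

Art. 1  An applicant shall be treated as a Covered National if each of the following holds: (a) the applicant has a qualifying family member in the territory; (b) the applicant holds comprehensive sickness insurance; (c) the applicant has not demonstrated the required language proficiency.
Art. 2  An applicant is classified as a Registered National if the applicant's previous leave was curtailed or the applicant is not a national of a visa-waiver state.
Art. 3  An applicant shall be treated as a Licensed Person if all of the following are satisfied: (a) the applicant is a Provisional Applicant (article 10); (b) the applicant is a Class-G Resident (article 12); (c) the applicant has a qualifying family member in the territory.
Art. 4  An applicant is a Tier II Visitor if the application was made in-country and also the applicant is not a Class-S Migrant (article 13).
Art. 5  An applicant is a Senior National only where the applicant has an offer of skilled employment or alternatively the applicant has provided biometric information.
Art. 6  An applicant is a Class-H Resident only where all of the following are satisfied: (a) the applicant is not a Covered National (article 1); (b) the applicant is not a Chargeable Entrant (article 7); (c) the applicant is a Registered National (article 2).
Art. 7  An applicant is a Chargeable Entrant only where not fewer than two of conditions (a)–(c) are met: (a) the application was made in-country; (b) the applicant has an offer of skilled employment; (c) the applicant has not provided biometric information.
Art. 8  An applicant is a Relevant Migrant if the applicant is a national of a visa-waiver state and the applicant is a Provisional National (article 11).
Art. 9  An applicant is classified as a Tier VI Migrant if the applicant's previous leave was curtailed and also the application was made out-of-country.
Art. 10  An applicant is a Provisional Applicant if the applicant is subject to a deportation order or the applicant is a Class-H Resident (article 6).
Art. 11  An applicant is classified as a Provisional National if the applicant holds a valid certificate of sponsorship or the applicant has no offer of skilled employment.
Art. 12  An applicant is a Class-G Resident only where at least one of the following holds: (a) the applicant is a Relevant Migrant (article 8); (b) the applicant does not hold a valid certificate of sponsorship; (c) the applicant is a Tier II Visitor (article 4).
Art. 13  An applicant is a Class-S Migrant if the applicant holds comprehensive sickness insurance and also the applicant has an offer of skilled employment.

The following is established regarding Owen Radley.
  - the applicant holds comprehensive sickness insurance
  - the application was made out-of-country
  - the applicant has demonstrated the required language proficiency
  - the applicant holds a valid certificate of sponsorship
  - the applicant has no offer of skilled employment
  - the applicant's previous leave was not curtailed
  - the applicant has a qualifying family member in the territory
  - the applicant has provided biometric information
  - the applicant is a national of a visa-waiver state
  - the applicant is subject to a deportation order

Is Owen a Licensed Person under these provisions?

Yes

article 1 — Covered National: [the applicant has a qualifying family member in the territory? yes] AND [the applicant holds comprehensive sickness insurance? yes] AND [the applicant has not demonstrated the required language proficiency? no] → not satisfied.
article 7 — Chargeable Entrant: the application was made in-country? no; the applicant has an offer of skilled employment? no; the applicant has not provided biometric information? no — 0 of 3 hold (need ≥2) → not satisfied.
article 2 — Registered National: [the applicant's previous leave was curtailed? no] OR [the applicant is not a national of a visa-waiver state? no] → not satisfied.
article 6 — Class-H Resident: [not a Covered National (article 1)? yes] AND [not a Chargeable Entrant (article 7)? yes] AND [Registered National (article 2)? no] → not satisfied.
article 10 — Provisional Applicant: [the applicant is subject to a deportation order? yes] OR [Class-H Resident (article 6)? no] → satisfied.
article 11 — Provisional National: [the applicant holds a valid certificate of sponsorship? yes] OR [the applicant has no offer of skilled employment? yes] → satisfied.
article 8 — Relevant Migrant: [the applicant is a national of a visa-waiver state? yes] AND [Provisional National (article 11)? yes] → satisfied.
article 13 — Class-S Migrant: [the applicant holds comprehensive sickness insurance? yes] AND [the applicant has an offer of skilled employment? no] → not satisfied.
article 4 — Tier II Visitor: [the application was made in-country? no] AND [not a Class-S Migrant (article 13)? yes] → not satisfied.
article 12 — Class-G Resident: [Relevant Migrant (article 8)? yes] OR [the applicant does not hold a valid certificate of sponsorship? no] OR [Tier II Visitor (article 4)? no] → satisfied.
article 3 — Licensed Person: [Provisional Applicant (article 10)? yes] AND [Class-G Resident (article 12)? yes] AND [the applicant has a qualifying family member in the territory? yes] → satisfied.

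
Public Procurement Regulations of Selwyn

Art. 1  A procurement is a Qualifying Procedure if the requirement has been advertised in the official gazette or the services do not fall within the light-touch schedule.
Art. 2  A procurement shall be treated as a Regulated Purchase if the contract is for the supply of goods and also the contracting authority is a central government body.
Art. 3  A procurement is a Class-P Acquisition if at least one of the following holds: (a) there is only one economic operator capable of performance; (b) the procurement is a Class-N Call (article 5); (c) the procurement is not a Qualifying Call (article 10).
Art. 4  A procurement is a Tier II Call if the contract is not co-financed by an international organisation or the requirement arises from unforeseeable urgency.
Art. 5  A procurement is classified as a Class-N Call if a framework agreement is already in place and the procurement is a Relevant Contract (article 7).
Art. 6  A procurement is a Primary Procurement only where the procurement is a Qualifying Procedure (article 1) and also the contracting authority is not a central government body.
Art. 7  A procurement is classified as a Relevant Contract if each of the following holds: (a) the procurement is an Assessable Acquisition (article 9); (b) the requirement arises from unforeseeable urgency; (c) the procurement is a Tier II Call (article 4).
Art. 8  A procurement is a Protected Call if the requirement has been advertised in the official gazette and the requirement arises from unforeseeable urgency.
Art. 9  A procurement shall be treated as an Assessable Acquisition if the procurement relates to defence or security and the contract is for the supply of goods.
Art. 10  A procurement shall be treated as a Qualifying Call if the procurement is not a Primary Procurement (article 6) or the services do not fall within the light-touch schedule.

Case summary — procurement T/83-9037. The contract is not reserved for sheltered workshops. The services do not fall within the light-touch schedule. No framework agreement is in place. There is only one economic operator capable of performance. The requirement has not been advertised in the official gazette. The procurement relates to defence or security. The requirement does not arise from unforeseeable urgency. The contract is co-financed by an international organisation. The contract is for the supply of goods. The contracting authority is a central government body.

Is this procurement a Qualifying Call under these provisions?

Yes

article 1 — Qualifying Procedure: [the requirement has been advertised in the official gazette? no] OR [the services do not fall within the light-touch schedule? yes] → satisfied.
article 6 — Primary Procurement: [Qualifying Procedure (article 1)? yes] AND [the contracting authority is not a central government body? no] → not satisfied.
article 10 — Qualifying Call: [not a Primary Procurement (article 6)? yes] OR [the services do not fall within the light-touch schedule? yes] → satisfied.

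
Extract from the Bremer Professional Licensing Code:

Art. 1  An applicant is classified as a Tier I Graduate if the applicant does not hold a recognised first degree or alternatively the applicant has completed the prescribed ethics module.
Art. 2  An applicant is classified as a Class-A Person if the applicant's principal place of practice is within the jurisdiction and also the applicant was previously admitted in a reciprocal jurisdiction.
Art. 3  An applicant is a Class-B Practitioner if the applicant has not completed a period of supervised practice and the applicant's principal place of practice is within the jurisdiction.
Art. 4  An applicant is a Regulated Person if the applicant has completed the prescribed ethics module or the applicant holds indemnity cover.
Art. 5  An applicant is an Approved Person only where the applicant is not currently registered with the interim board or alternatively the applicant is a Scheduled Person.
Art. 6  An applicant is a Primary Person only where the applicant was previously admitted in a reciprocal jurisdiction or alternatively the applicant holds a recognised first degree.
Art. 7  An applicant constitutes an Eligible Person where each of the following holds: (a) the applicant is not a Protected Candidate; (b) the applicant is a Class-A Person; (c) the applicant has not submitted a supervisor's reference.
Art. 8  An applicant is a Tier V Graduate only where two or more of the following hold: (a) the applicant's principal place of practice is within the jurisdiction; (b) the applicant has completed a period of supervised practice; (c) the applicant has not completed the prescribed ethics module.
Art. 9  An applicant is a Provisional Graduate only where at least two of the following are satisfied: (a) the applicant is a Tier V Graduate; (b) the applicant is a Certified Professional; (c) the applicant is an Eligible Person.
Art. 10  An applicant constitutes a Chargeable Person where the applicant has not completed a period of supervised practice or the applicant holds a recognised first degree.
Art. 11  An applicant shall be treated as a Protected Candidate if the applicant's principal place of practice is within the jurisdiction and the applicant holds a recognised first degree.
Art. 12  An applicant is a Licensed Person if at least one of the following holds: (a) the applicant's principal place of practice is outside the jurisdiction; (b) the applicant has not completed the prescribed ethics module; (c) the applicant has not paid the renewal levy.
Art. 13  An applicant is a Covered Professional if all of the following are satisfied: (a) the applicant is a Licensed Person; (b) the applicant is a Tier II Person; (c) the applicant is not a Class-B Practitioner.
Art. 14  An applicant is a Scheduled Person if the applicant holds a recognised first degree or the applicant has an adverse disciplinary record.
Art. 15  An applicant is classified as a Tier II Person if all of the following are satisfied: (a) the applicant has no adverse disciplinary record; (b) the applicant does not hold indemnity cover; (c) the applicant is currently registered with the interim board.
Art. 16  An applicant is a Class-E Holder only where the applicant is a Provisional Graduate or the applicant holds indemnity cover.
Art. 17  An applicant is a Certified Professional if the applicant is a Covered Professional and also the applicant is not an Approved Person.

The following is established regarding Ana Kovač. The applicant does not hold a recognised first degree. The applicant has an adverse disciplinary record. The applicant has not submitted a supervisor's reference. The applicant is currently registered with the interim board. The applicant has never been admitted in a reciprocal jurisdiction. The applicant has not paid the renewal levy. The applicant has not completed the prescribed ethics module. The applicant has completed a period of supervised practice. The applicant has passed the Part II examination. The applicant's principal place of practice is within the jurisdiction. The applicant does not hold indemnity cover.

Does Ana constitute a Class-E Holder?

No

article 8 — Tier V Graduate: the applicant's principal place of practice is within the jurisdiction? yes; the applicant has completed a period of supervised practice? yes; the applicant has not completed the prescribed ethics module? yes — 3 of 3 hold (need ≥2) → satisfied.
article 12 — Licensed Person: [the applicant's principal place of practice is outside the jurisdiction? no] OR [the applicant has not completed the prescribed ethics module? yes] OR [the applicant has not paid the renewal levy? yes] → satisfied.
article 15 — Tier II Person: [the applicant has no adverse disciplinary record? no] AND [the applicant does not hold indemnity cover? yes] AND [the applicant is currently registered with the interim board? yes] → not satisfied.
article 3 — Class-B Practitioner: [the applicant has not completed a period of supervised practice? no] AND [the applicant's principal place of practice is within the jurisdiction? yes] → not satisfied.
article 13 — Covered Professional: [Licensed Person (article 12)? yes] AND [Tier II Person (article 15)? no] AND [not a Class-B Practitioner (article 3)? yes] → not satisfied.
article 14 — Scheduled Person: [the applicant holds a recognised first degree? no] OR [the applicant has an adverse disciplinary record? yes] → satisfied.
article 5 — Approved Person: [the applicant is not currently registered with the interim board? no] OR [Scheduled Person (article 14)? yes] → satisfied.
article 17 — Certified Professional: [Covered Professional (article 13)? no] AND [not an Approved Person (article 5)? no] → not satisfied.
article 11 — Protected Candidate: [the applicant's principal place of practice is within the jurisdiction? yes] AND [the applicant holds a recognised first degree? no] → not satisfied.
article 2 — Class-A Person: [the applicant's principal place of practice is within the jurisdiction? yes] AND [the applicant was previously admitted in a reciprocal jurisdiction? no] → not satisfied.
article 7 — Eligible Person: [not a Protected Candidate (article 11)? yes] AND [Class-A Person (article 2)? no] AND [the applicant has not submitted a supervisor's reference? yes] → not satisfied.
article 9 — Provisional Graduate: Tier V Graduate (article 8)? yes; Certified Professional (article 17)? no; Eligible Person (article 7)? no — 1 of 3 hold (need ≥2) → not satisfied.
article 16 — Class-E Holder: [Provisional Graduate (article 9)? no] OR [the applicant holds indemnity cover? no] → not satisfied.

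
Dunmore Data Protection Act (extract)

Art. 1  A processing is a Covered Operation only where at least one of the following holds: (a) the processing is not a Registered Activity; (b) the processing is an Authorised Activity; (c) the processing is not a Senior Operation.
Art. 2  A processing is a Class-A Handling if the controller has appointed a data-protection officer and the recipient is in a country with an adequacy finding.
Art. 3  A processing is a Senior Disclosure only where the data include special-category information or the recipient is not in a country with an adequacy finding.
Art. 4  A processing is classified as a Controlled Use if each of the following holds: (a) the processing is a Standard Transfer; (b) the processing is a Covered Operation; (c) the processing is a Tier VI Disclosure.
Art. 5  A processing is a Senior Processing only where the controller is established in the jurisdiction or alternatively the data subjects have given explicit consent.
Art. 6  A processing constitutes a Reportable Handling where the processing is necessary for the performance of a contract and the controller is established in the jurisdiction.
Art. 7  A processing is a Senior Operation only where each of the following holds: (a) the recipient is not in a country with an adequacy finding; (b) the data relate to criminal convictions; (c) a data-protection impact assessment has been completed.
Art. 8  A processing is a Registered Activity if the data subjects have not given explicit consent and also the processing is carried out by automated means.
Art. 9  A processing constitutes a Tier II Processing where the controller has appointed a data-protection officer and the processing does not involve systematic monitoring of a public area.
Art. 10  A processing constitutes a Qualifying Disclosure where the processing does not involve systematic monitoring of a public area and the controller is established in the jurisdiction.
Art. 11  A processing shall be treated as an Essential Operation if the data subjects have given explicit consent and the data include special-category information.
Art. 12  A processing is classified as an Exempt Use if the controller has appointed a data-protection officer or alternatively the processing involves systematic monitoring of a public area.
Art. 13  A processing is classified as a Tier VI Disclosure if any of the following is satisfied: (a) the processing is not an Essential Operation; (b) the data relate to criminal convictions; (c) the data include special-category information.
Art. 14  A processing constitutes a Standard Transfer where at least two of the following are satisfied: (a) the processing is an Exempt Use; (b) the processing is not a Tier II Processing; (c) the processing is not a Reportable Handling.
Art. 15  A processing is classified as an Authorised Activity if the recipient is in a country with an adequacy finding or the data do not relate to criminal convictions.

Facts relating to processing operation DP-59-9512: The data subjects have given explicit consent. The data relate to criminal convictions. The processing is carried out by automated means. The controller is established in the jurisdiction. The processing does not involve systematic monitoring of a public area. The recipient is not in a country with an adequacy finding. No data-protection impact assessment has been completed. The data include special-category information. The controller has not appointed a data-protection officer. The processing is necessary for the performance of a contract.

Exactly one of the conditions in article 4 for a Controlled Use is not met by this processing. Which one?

Standard Transfer

article 12 — Exempt Use: [the controller has appointed a data-protection officer? no] OR [the processing involves systematic monitoring of a public area? no] → not satisfied.
article 9 — Tier II Processing: [the controller has appointed a data-protection officer? no] AND [the processing does not involve systematic monitoring of a public area? yes] → not satisfied.
article 6 — Reportable Handling: [the processing is necessary for the performance of a contract? yes] AND [the controller is established in the jurisdiction? yes] → satisfied.
article 14 — Standard Transfer: Exempt Use (article 12)? no; not a Tier II Processing (article 9)? yes; not a Reportable Handling (article 6)? no — 1 of 3 hold (need ≥2) → not satisfied.
article 8 — Registered Activity: [the data subjects have not given explicit consent? no] AND [the processing is carried out by automated means? yes] → not satisfied.
article 15 — Authorised Activity: [the recipient is in a country with an adequacy finding? no] OR [the data do not relate to criminal convictions? no] → not satisfied.
article 7 — Senior Operation: [the recipient is not in a country with an adequacy finding? yes] AND [the data relate to criminal convictions? yes] AND [a data-protection impact assessment has been completed? no] → not satisfied.
article 1 — Covered Operation: [not a Registered Activity (article 8)? yes] OR [Authorised Activity (article 15)? no] OR [not a Senior Operation (article 7)? yes] → satisfied.
article 11 — Essential Operation: [the data subjects have given explicit consent? yes] AND [the data include special-category information? yes] → satisfied.
article 13 — Tier VI Disclosure: [not an Essential Operation (article 11)? no] OR [the data relate to criminal convictions? yes] OR [the data include special-category information? yes] → satisfied.
article 4 — Controlled Use: [Standard Transfer (article 14)? no] AND [Covered Operation (article 1)? yes] AND [Tier VI Disclosure (article 13)? yes] → not satisfied.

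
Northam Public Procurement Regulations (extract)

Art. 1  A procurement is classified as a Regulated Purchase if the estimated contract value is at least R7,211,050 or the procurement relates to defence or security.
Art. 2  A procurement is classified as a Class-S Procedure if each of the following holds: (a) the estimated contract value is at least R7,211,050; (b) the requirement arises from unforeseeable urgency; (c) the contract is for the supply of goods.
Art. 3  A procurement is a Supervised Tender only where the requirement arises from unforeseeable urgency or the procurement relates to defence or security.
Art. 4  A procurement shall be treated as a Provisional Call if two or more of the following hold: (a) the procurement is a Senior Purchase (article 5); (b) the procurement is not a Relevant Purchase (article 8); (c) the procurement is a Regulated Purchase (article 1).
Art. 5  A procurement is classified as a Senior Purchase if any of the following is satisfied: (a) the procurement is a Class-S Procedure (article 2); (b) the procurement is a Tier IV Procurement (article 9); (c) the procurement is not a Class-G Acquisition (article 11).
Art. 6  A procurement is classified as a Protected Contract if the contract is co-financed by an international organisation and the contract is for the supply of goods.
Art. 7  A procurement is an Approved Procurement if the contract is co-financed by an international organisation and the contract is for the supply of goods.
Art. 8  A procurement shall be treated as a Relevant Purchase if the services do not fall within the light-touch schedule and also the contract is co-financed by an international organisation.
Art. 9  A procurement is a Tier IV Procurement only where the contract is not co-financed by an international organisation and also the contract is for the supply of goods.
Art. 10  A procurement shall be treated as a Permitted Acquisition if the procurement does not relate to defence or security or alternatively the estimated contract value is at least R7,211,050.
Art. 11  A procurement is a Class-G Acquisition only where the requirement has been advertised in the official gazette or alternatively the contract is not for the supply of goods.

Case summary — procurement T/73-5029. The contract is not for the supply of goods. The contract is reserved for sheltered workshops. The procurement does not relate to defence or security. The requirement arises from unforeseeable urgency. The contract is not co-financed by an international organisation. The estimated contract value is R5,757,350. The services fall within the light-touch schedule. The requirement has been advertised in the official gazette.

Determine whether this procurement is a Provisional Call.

No

article 2 — Class-S Procedure: [estimated contract value: R5,757,350 ≥ R7,211,050? no] AND [the requirement arises from unforeseeable urgency? yes] AND [the contract is for the supply of goods? no] → not satisfied.
article 9 — Tier IV Procurement: [the contract is not co-financed by an international organisation? yes] AND [the contract is for the supply of goods? no] → not satisfied.
article 11 — Class-G Acquisition: [the requirement has been advertised in the official gazette? yes] OR [the contract is not for the supply of goods? yes] → satisfied.
article 5 — Senior Purchase: [Class-S Procedure (article 2)? no] OR [Tier IV Procurement (article 9)? no] OR [not a Class-G Acquisition (article 11)? no] → not satisfied.
article 8 — Relevant Purchase: [the services do not fall within the light-touch schedule? no] AND [the contract is co-financed by an international organisation? no] → not satisfied.
article 1 — Regulated Purchase: [estimated contract value: R5,757,350 ≥ R7,211,050? no] OR [the procurement relates to defence or security? no] → not satisfied.
article 4 — Provisional Call: Senior Purchase (article 5)? no; not a Relevant Purchase (article 8)? yes; Regulated Purchase (article 1)? no — 1 of 3 hold (need ≥2) → not satisfied.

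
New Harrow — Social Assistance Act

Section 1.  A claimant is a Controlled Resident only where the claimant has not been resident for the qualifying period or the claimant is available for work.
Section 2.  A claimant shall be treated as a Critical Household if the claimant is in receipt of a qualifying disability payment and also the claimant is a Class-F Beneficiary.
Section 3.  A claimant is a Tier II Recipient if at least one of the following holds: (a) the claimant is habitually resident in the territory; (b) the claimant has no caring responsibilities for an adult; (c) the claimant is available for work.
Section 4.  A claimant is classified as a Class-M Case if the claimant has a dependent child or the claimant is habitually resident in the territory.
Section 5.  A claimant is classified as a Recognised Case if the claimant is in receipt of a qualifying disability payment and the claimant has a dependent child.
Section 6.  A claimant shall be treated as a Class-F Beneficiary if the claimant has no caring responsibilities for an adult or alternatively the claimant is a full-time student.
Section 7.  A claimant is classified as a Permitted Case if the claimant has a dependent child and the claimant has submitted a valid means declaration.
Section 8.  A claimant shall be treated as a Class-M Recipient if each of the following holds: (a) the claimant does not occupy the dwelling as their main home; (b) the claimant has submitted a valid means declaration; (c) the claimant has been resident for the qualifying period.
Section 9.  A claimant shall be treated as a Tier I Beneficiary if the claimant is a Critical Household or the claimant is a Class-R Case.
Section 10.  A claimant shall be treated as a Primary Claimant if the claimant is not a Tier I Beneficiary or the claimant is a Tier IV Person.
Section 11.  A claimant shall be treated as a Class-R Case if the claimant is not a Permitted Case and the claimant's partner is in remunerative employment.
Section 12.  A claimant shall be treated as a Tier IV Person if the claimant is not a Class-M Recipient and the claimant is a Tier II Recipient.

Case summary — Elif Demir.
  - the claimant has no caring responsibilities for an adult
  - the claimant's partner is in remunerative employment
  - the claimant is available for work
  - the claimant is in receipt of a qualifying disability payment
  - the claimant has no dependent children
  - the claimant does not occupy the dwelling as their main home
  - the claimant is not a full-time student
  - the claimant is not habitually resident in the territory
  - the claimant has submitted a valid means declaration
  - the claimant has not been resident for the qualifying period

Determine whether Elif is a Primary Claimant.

Yes

Under section 6: the claimant has no caring responsibilities for an adult? yes; or the claimant is a full-time student? no. So the claimant is a Class-F Beneficiary.
Under section 2: the claimant is in receipt of a qualifying disability payment? yes; and Class-F Beneficiary (section 6)? yes. So the claimant is a Critical Household.
Under section 7: the claimant has a dependent child? no; and the claimant has submitted a valid means declaration? yes. So the claimant is not a Permitted Case.
Under section 11: not a Permitted Case (section 7)? yes; and the claimant's partner is in remunerative employment? yes. So the claimant is a Class-R Case.
Under section 9: Critical Household (section 2)? yes; or Class-R Case (section 11)? yes. So the claimant is a Tier I Beneficiary.
Under section 8: the claimant does not occupy the dwelling as their main home? yes; and the claimant has submitted a valid means declaration? yes; and the claimant has been resident for the qualifying period? no. So the claimant is not a Class-M Recipient.
Under section 3: the claimant is habitually resident in the territory? no; or the claimant has no caring responsibilities for an adult? yes; or the claimant is available for work? yes. So the claimant is a Tier II Recipient.
Under section 12: not a Class-M Recipient (section 8)? yes; and Tier II Recipient (section 3)? yes. So the claimant is a Tier IV Person.
Under section 10: not a Tier I Beneficiary (section 9)? no; or Tier IV Person (section 12)? yes. So the claimant is a Primary Claimant.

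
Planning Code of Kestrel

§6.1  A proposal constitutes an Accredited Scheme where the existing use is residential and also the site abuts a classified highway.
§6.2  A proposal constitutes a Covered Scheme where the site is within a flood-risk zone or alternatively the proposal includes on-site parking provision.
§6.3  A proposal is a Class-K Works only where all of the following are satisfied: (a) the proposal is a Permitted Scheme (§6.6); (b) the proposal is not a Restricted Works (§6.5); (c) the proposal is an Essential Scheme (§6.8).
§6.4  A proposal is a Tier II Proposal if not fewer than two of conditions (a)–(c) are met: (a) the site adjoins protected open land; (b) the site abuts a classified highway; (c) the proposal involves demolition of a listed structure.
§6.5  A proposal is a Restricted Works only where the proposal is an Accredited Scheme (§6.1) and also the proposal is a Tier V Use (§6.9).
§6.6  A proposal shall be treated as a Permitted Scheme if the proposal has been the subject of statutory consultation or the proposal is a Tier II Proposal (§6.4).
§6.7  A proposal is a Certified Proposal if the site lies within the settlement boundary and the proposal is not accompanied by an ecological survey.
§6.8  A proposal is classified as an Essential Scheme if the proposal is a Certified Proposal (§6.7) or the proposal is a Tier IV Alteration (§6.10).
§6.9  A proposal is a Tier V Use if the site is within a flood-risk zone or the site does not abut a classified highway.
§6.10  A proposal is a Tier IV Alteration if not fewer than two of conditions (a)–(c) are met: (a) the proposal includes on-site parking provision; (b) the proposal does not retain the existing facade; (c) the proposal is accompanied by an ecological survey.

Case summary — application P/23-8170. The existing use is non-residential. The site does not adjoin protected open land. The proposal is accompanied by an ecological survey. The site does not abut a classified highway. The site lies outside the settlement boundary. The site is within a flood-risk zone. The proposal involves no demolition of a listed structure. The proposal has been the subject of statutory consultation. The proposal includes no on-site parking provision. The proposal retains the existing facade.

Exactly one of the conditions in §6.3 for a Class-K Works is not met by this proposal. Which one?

Essential Scheme

§6.4 — Tier II Proposal: the site adjoins protected open land? no; the site abuts a classified highway? no; the proposal involves demolition of a listed structure? no — 0 of 3 hold (need ≥2) → not satisfied.
§6.6 — Permitted Scheme: [the proposal has been the subject of statutory consultation? yes] OR [Tier II Proposal (§6.4)? no] → satisfied.
§6.1 — Accredited Scheme: [the existing use is residential? no] AND [the site abuts a classified highway? no] → not satisfied.
§6.9 — Tier V Use: [the site is within a flood-risk zone? yes] OR [the site does not abut a classified highway? yes] → satisfied.
§6.5 — Restricted Works: [Accredited Scheme (§6.1)? no] AND [Tier V Use (§6.9)? yes] → not satisfied.
§6.7 — Certified Proposal: [the site lies within the settlement boundary? no] AND [the proposal is not accompanied by an ecological survey? no] → not satisfied.
§6.10 — Tier IV Alteration: the proposal includes on-site parking provision? no; the proposal does not retain the existing facade? no; the proposal is accompanied by an ecological survey? yes — 1 of 3 hold (need ≥2) → not satisfied.
§6.8 — Essential Scheme: [Certified Proposal (§6.7)? no] OR [Tier IV Alteration (§6.10)? no] → not satisfied.
§6.3 — Class-K Works: [Permitted Scheme (§6.6)? yes] AND [not a Restricted Works (§6.5)? yes] AND [Essential Scheme (§6.8)? no] → not satisfied.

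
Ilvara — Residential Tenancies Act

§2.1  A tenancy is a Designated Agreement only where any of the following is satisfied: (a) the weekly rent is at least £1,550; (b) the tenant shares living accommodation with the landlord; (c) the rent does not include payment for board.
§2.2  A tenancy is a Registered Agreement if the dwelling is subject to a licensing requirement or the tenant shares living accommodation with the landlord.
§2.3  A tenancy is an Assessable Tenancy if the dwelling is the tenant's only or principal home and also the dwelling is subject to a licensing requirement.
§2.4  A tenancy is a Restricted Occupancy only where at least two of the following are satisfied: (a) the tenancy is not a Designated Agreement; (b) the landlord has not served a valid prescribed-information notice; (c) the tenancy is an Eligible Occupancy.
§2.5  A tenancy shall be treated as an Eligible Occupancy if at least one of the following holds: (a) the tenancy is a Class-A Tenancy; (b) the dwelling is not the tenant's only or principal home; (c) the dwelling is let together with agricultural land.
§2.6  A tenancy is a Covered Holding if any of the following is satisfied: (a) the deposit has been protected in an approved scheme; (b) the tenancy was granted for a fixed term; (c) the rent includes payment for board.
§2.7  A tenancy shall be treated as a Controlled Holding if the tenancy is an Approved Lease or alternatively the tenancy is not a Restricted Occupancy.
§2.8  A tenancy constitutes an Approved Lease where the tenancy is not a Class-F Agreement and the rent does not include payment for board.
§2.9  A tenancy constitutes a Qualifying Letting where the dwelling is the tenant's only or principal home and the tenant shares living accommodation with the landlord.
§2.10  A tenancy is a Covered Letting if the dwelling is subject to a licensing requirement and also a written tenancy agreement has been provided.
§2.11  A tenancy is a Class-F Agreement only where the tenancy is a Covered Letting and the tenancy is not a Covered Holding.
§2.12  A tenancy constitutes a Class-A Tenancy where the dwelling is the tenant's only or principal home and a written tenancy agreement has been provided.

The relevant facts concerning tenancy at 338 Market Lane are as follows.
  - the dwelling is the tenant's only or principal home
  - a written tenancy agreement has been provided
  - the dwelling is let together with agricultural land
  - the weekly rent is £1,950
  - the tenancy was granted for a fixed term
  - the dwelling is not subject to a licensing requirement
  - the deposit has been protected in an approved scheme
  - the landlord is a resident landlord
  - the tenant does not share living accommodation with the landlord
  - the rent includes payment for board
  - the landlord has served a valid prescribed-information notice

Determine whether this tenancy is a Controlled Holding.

§2.10 — Covered Letting: [the dwelling is subject to a licensing requirement? no] AND [a written tenancy agreement has been provided? yes] → not satisfied.
§2.6 — Covered Holding: [the deposit has been protected in an approved scheme? yes] OR [the tenancy was granted for a fixed term? yes] OR [the rent includes payment for board? yes] → satisfied.
§2.11 — Class-F Agreement: [Covered Letting (§2.10)? no] AND [not a Covered Holding (§2.6)? no] → not satisfied.
§2.8 — Approved Lease: [not a Class-F Agreement (§2.11)? yes] AND [the rent does not include payment for board? no] → not satisfied.
§2.1 — Designated Agreement: [weekly rent: £1,950 ≥ £1,550? yes] OR [the tenant shares living accommodation with the landlord? no] OR [the rent does not include payment for board? no] → satisfied.
§2.12 — Class-A Tenancy: [the dwelling is the tenant's only or principal home? yes] AND [a written tenancy agreement has been provided? yes] → satisfied.
§2.5 — Eligible Occupancy: [Class-A Tenancy (§2.12)? yes] OR [the dwelling is not the tenant's only or principal home? no] OR [the dwelling is let together with agricultural land? yes] → satisfied.
§2.4 — Restricted Occupancy: not a Designated Agreement (§2.1)? no; the landlord has not served a valid prescribed-information notice? no; Eligible Occupancy (§2.5)? yes — 1 of 3 hold (need ≥2) → not satisfied.
§2.7 — Controlled Holding: [Approved Lease (§2.8)? no] OR [not a Restricted Occupancy (§2.4)? yes] → satisfied.

Yes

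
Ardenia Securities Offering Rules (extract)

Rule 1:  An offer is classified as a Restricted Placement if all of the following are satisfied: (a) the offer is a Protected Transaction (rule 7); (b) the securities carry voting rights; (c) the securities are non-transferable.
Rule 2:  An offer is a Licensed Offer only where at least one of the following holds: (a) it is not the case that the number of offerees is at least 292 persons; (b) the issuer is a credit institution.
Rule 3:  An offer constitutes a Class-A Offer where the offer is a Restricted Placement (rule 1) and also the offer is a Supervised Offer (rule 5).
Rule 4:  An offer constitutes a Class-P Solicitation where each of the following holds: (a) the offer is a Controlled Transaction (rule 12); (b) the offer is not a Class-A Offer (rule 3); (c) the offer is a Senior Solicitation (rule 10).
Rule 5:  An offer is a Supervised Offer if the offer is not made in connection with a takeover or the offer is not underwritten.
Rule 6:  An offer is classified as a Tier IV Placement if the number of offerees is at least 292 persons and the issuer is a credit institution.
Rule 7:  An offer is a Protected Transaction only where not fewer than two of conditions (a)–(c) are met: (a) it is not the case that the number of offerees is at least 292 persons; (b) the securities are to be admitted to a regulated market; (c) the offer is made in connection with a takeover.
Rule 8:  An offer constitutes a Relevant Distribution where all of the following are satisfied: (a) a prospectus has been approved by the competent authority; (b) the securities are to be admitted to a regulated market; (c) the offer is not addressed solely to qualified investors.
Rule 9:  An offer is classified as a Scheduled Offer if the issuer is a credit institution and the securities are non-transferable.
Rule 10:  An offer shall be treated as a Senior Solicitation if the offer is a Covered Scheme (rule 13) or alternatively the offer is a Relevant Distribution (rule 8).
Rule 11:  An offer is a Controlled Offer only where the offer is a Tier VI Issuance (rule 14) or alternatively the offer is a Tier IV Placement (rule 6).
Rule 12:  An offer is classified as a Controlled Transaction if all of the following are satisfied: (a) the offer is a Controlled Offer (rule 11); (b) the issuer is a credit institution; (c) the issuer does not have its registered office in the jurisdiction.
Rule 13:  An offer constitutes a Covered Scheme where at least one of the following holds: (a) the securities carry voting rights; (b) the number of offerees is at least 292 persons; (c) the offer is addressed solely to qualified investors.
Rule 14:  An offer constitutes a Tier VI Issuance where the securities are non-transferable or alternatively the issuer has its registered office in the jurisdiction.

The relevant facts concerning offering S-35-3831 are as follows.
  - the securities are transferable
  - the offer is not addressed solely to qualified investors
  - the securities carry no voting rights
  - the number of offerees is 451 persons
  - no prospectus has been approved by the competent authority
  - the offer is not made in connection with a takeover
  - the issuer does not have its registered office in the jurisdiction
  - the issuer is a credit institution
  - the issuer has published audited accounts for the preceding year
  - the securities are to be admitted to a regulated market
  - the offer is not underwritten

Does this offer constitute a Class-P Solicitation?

rule 14 — Tier VI Issuance: [the securities are non-transferable? no] OR [the issuer has its registered office in the jurisdiction? no] → not satisfied.
rule 6 — Tier IV Placement: [number of offerees: 451 persons ≥ 292 persons? yes] AND [the issuer is a credit institution? yes] → satisfied.
rule 11 — Controlled Offer: [Tier VI Issuance (rule 14)? no] OR [Tier IV Placement (rule 6)? yes] → satisfied.
rule 12 — Controlled Transaction: [Controlled Offer (rule 11)? yes] AND [the issuer is a credit institution? yes] AND [the issuer does not have its registered office in the jurisdiction? yes] → satisfied.
rule 7 — Protected Transaction: number of offerees: 451 persons ≥ 292 persons? yes, so negated condition no; the securities are to be admitted to a regulated market? yes; the offer is made in connection with a takeover? no — 1 of 3 hold (need ≥2) → not satisfied.
rule 1 — Restricted Placement: [Protected Transaction (rule 7)? no] AND [the securities carry voting rights? no] AND [the securities are non-transferable? no] → not satisfied.
rule 5 — Supervised Offer: [the offer is not made in connection with a takeover? yes] OR [the offer is not underwritten? yes] → satisfied.
rule 3 — Class-A Offer: [Restricted Placement (rule 1)? no] AND [Supervised Offer (rule 5)? yes] → not satisfied.
rule 13 — Covered Scheme: [the securities carry voting rights? no] OR [number of offerees: 451 persons ≥ 292 persons? yes] OR [the offer is addressed solely to qualified investors? no] → satisfied.
rule 8 — Relevant Distribution: [a prospectus has been approved by the competent authority? no] AND [the securities are to be admitted to a regulated market? yes] AND [the offer is not addressed solely to qualified investors? yes] → not satisfied.
rule 10 — Senior Solicitation: [Covered Scheme (rule 13)? yes] OR [Relevant Distribution (rule 8)? no] → satisfied.
rule 4 — Class-P Solicitation: [Controlled Transaction (rule 12)? yes] AND [not a Class-A Offer (rule 3)? yes] AND [Senior Solicitation (rule 10)? yes] → satisfied.

Yes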